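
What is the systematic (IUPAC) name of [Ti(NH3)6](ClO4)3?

The 3 perchlorate counter-ions carry a total charge of -3, so each complex ion is 3+.
Ligand charges: 6×ammine (neutral); total 0. So Ti + (0) = 3+, giving Ti = +3.

hexaamminetitanium(III) perchlorate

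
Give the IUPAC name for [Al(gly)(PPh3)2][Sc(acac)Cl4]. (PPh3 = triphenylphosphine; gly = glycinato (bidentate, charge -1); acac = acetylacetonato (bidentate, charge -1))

Scandium is always +3 in its complexes; the anion's ligand charges sum to -5, so the complex anion is 2−.
A 1:1 salt means the cation carries the equal and opposite charge, 2+.
Cation: ligand charges sum to -1; for the ion to be 2+, Al = +3.

(glycinato)bis(triphenylphosphine)aluminium(III) (acetylacetonato)tetrachloroscandate(III)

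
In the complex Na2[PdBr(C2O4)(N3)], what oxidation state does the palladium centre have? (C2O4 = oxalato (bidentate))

2 sodium outside the brackets (+1 each) → the complex ion is 2−.
Ligand charges: 1×C2O4 = -2; 1×N3 = -1; 1×Br = -1; sum -4.
Pd + (-4) = 2− ⇒ Pd is +2.

+2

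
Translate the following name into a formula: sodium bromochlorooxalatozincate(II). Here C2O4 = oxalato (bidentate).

Ligands: 1 oxalato (C2O4, -2), 1 chloro (Cl, -1), 1 bromo (Br, -1). Ligand charge sum = -4.
With Zn in oxidation state +2, the complex ion is [Zn...]^2−.
Charge balance with sodium (+1) requires 1 complex ion per 2 sodium.

Na2[ZnBr(C2O4)Cl]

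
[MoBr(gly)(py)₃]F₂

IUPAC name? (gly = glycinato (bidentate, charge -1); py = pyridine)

bromo(glycinato)tris(pyridine)molybdenum(IV) fluoride

The 2 fluoride counter-ions carry a total charge of -2, so each complex ion is 2+.
Ligand charges: 1×glycinato (-1 each), 1×bromo (-1 each), 3×pyridine (neutral); total -2. So Mo + (-2) = 2+, giving Mo = +4.
Ligands are named alphabetically: bromo before glycinato before pyridine.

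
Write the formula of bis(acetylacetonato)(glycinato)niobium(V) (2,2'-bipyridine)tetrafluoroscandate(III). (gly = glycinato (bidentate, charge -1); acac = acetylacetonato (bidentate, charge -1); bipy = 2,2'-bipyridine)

Cation [Nb…]: ligand charges -3, Nb(V) ⇒ ion charge 2+.
Anion [Sc…]: ligand charges -4, Sc(III) ⇒ ion charge 1−.
One 2+ cation requires 2 of the 1− anion.

[Nb(acac)2(gly)][Sc(bipy)F4]2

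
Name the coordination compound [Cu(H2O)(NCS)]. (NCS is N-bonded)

There is no counter-ion, so the complex is neutral overall.
Ligand charges: 1×isothiocyanato (-1 each), 1×aqua (neutral); total -1. So Cu + (-1) = 0, giving Cu = +1.
Ligands are named alphabetically: aqua before isothiocyanato.

aquaisothiocyanatocopper(I)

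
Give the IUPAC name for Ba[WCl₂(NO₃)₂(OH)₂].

barium dichlorodihydroxodinitratotungstate(IV)

The 1 barium counter-ion carries a total charge of +2, so each complex ion is 2−.
Ligand charges: 2×hydroxo (-1 each), 2×nitrato (-1 each), 2×chloro (-1 each); total -6. So W + (-6) = 2−, giving W = +4.
The complex ion is anionic, so tungsten takes the -ate form tungstate(IV).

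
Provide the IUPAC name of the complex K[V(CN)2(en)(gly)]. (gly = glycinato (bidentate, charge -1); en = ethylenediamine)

The 1 potassium counter-ion carries a total charge of +1, so each complex ion is 1−.
Ligand charges: 2×cyano (-1 each), 1×glycinato (-1 each), 1×ethylenediamine (neutral); total -3. So V + (-3) = 1−, giving V = +2.
Ligands are named alphabetically: cyano before ethylenediamine before glycinato.
The complex ion is anionic, so vanadium takes the -ate form vanadate(II).

potassium dicyano(ethylenediamine)(glycinato)vanadate(II)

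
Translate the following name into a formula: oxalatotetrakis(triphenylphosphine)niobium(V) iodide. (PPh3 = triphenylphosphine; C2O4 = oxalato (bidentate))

[Nb(C2O4)(PPh3)4]I3

Ligands: 4 triphenylphosphine (PPh3, neutral), 1 oxalato (C2O4, -2). Ligand charge sum = -2.
With Nb in oxidation state +5, the complex ion is [Nb...]^3+.
Charge balance with iodide (-1) requires 1 complex ion per 3 iodide.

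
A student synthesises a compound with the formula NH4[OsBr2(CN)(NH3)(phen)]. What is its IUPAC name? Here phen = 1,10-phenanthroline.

ammonium amminedibromocyano(1,10-phenanthroline)osmate(II)

The 1 ammonium counter-ion carries a total charge of +1, so each complex ion is 1−.
Ligand charges: 2×bromo (-1 each), 1×cyano (-1 each), 1×1,10-phenanthroline (neutral), 1×ammine (neutral); total -3. So Os + (-3) = 1−, giving Os = +2.
Ligands are named alphabetically: ammine before bromo before cyano before phenanthroline.
The complex ion is anionic, so osmium takes the -ate form osmate(II).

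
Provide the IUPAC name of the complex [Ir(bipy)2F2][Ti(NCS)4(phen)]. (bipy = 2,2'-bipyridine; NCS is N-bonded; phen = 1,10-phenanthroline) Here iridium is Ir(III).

Ir is given as +3; the cation's ligand charges sum to -2, so the complex cation is 1+.
A 1:1 salt means the anion carries the equal and opposite charge, 1−.
Anion: ligand charges sum to -4; for the ion to be 1−, Ti = +3.

bis(2,2'-bipyridine)difluoroiridium(III) tetraisothiocyanato(1,10-phenanthroline)titanate(III)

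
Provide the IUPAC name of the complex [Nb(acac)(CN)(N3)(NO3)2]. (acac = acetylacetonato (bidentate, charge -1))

(acetylacetonato)azidocyanodinitratoniobium(V)

There is no counter-ion, so the complex is neutral overall.
Ligand charges: 1×acetylacetonato (-1 each), 2×nitrato (-1 each), 1×azido (-1 each), 1×cyano (-1 each); total -5. So Nb + (-5) = 0, giving Nb = +5.
Ligands are named alphabetically: acetylacetonato before azido before cyano before nitrato.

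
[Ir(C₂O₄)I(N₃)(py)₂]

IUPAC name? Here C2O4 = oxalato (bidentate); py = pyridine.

azidoiodooxalatobis(pyridine)iridium(IV)

There is no counter-ion, so the complex is neutral overall.
Ligand charges: 1×oxalato (-2 each), 1×azido (-1 each), 1×iodo (-1 each), 2×pyridine (neutral); total -4. So Ir + (-4) = 0, giving Ir = +4.
Ligands are named alphabetically: azido before iodo before oxalato before pyridine.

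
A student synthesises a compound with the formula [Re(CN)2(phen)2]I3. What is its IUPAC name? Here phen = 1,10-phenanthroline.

The 3 iodide counter-ions carry a total charge of -3, so each complex ion is 3+.
Ligand charges: 2×cyano (-1 each), 2×1,10-phenanthroline (neutral); total -2. So Re + (-2) = 3+, giving Re = +5.
Ligands are named alphabetically: cyano before phenanthroline.

dicyanobis(1,10-phenanthroline)rhenium(V) iodide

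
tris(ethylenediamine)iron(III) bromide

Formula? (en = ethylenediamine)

[Fe(en)3]Br3

Ligands: 3 ethylenediamine (en, neutral). Ligand charge sum = 0.
Charge balance with bromide (-1) requires 1 complex ion per 3 bromide.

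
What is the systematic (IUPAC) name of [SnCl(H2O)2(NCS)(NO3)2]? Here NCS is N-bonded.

diaquachloroisothiocyanatodinitratotin(IV)

There is no counter-ion, so the complex is neutral overall.
Ligand charges: 1×chloro (-1 each), 1×isothiocyanato (-1 each), 2×aqua (neutral), 2×nitrato (-1 each); total -4. So Sn + (-4) = 0, giving Sn = +4.
Ligands are named alphabetically: aqua before chloro before isothiocyanato before nitrato.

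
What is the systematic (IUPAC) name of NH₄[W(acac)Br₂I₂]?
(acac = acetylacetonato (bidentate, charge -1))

The 1 ammonium counter-ion carries a total charge of +1, so each complex ion is 1−.
Ligand charges: 2×bromo (-1 each), 1×acetylacetonato (-1 each), 2×iodo (-1 each); total -5. So W + (-5) = 1−, giving W = +4.
Ligands are named alphabetically: acetylacetonato before bromo before iodo.
The complex ion is anionic, so tungsten takes the -ate form tungstate(IV).

ammonium (acetylacetonato)dibromodiiodotungstate(IV)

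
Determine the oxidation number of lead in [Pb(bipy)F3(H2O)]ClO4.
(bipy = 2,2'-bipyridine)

+4

1 perchlorate outside the brackets (-1 each) → the complex ion is 1+.
Ligand charges: 3×F = -3; 1×bipy neutral; 1×H2O neutral; sum -3.
Pb + (-3) = 1+ ⇒ Pb is +4.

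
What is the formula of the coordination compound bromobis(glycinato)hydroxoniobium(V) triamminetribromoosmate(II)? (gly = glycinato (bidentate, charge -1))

Cation [Nb…]: ligand charges -4, Nb(V) ⇒ ion charge 1+.
Anion [Os…]: ligand charges -3, Os(II) ⇒ ion charge 1−.
One 1+ cation balances one 1− anion.

[NbBr(gly)2(OH)][OsBr3(NH3)3]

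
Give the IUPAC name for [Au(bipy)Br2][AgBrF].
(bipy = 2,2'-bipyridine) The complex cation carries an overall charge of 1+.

(2,2'-bipyridine)dibromogold(III) bromofluoroargentate(I)

The complex cation is given as 1+; its ligand charges sum to -2, so Au = +3.
A 1:1 salt means the anion carries the equal and opposite charge, 1−.
Anion: ligand charges sum to -2; for the ion to be 1−, Ag = +1.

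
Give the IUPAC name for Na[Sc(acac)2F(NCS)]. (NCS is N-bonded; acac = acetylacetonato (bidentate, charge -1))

The 1 sodium counter-ion carries a total charge of +1, so each complex ion is 1−.
Ligand charges: 1×fluoro (-1 each), 1×isothiocyanato (-1 each), 2×acetylacetonato (-1 each); total -4. So Sc + (-4) = 1−, giving Sc = +3.
Ligands are named alphabetically: acetylacetonato before fluoro before isothiocyanato.
The complex ion is anionic, so scandium takes the -ate form scandate(III).

sodium bis(acetylacetonato)fluoroisothiocyanatoscandate(III)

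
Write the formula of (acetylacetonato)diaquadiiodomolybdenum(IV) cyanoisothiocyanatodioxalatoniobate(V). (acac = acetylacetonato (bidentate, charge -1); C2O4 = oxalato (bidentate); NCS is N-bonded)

Cation [Mo…]: ligand charges -3, Mo(IV) ⇒ ion charge 1+.
Anion [Nb…]: ligand charges -6, Nb(V) ⇒ ion charge 1−.
One 1+ cation balances one 1− anion.

[Mo(acac)(H2O)2I2][Nb(C2O4)2(CN)(NCS)]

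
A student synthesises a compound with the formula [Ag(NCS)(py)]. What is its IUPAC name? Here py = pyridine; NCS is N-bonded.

There is no counter-ion, so the complex is neutral overall.
Ligand charges: 1×pyridine (neutral), 1×isothiocyanato (-1 each); total -1. So Ag + (-1) = 0, giving Ag = +1.
Ligands are named alphabetically: isothiocyanato before pyridine.

isothiocyanato(pyridine)silver(I)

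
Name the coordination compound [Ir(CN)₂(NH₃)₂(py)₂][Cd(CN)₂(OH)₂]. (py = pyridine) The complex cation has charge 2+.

The complex cation is given as 2+; its ligand charges sum to -2, so Ir = +4.
A 1:1 salt means the anion carries the equal and opposite charge, 2−.
Anion: ligand charges sum to -4; for the ion to be 2−, Cd = +2.

diamminedicyanobis(pyridine)iridium(IV) dicyanodihydroxocadmate(II)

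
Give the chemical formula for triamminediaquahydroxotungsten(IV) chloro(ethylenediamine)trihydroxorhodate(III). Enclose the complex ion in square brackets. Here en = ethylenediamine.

[W(H2O)2(NH3)3(OH)][RhCl(en)(OH)3]3

Cation [W…]: ligand charges -1, W(IV) ⇒ ion charge 3+.
Anion [Rh…]: ligand charges -4, Rh(III) ⇒ ion charge 1−.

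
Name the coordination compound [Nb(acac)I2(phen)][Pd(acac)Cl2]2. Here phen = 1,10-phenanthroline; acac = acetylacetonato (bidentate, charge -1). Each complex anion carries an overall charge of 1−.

Both ions are complex: the cation is named first with the plain metal name, the anion second with the -ate form; each ion's ligands are alphabetised independently.
The complex anion is given as 1−; its ligand charges sum to -3, so Pd = +2.
With 2 anions per cation, the cation must be 2×1 = 2+.
Cation: ligand charges sum to -3; for the ion to be 2+, Nb = +5.

(acetylacetonato)diiodo(1,10-phenanthroline)niobium(V) (acetylacetonato)dichloropalladate(II)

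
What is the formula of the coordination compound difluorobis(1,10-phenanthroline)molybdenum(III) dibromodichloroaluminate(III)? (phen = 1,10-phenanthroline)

[MoF2(phen)2][AlBr2Cl2]

Cation [Mo…]: ligand charges -2, Mo(III) ⇒ ion charge 1+.
Anion [Al…]: ligand charges -4, Al(III) ⇒ ion charge 1−.
One 1+ cation balances one 1− anion.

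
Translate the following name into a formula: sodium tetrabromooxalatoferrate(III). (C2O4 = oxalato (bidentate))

Ligands: 4 bromo (Br, -1), 1 oxalato (C2O4, -2). Ligand charge sum = -6.
With Fe in oxidation state +3, the complex ion is [Fe...]^3−.
Charge balance with sodium (+1) requires 1 complex ion per 3 sodium.

Na3[FeBr4(C2O4)]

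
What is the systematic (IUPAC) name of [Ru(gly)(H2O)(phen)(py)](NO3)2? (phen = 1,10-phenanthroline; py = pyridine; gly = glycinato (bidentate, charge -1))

aqua(glycinato)(1,10-phenanthroline)(pyridine)ruthenium(III) nitrate

The 2 nitrate counter-ions carry a total charge of -2, so each complex ion is 2+.
Ligand charges: 1×aqua (neutral), 1×1,10-phenanthroline (neutral), 1×pyridine (neutral), 1×glycinato (-1 each); total -1. So Ru + (-1) = 2+, giving Ru = +3.
Ligands are named alphabetically: aqua before glycinato before phenanthroline before pyridine.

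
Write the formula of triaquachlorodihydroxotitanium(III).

[TiCl(H2O)3(OH)2]

Ligands: 1 chloro (Cl, -1), 3 aqua (H2O, neutral), 2 hydroxo (OH, -1). Ligand charge sum = -3.
With Ti in oxidation state +3, the complex ion is [Ti...].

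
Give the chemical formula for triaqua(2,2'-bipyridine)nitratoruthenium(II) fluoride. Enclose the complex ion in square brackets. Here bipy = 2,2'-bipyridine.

[Ru(bipy)(H2O)3(NO3)]F

Ligands: 3 aqua (H2O, neutral), 1 nitrato (NO3, -1), 1 2,2'-bipyridine (bipy, neutral). Ligand charge sum = -1.
With Ru in oxidation state +2, the complex ion is [Ru...]^1+.
Charge balance with fluoride (-1) requires 1 complex ion per 1 fluoride.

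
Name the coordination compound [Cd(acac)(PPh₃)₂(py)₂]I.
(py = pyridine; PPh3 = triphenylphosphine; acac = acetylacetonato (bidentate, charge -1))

The 1 iodide counter-ion carries a total charge of -1, so each complex ion is 1+.
Ligand charges: 2×pyridine (neutral), 2×triphenylphosphine (neutral), 1×acetylacetonato (-1 each); total -1. So Cd + (-1) = 1+, giving Cd = +2.
Ligands are named alphabetically: acetylacetonato before pyridine before triphenylphosphine.

(acetylacetonato)bis(pyridine)bis(triphenylphosphine)cadmium(II) iodide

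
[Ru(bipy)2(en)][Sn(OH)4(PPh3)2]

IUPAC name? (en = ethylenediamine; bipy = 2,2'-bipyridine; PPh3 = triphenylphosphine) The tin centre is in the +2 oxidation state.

bis(2,2'-bipyridine)(ethylenediamine)ruthenium(II) tetrahydroxobis(triphenylphosphine)stannate(II)

Both ions are complex: the cation is named first with the plain metal name, the anion second with the -ate form; each ion's ligands are alphabetised independently.
Sn is given as +2; the anion's ligand charges sum to -4, so the complex anion is 2−.
A 1:1 salt means the cation carries the equal and opposite charge, 2+.
Cation: ligand charges sum to 0; for the ion to be 2+, Ru = +2.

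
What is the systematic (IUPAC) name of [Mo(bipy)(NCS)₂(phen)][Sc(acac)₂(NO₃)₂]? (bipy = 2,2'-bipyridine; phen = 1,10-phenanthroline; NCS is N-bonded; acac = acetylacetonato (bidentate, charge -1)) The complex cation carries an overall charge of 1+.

The complex cation is given as 1+; its ligand charges sum to -2, so Mo = +3.
A 1:1 salt means the anion carries the equal and opposite charge, 1−.
Anion: ligand charges sum to -4; for the ion to be 1−, Sc = +3.

(2,2'-bipyridine)diisothiocyanato(1,10-phenanthroline)molybdenum(III) bis(acetylacetonato)dinitratoscandate(III)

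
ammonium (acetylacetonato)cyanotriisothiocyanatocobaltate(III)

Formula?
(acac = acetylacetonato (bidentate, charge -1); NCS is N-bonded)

Ligands: 1 acetylacetonato (acac, -1), 3 isothiocyanato (NCS, -1), 1 cyano (CN, -1). Ligand charge sum = -5.
With Co in oxidation state +3, the complex ion is [Co...]^2−.
Charge balance with ammonium (+1) requires 1 complex ion per 2 ammonium.

(NH4)2[Co(acac)(CN)(NCS)3]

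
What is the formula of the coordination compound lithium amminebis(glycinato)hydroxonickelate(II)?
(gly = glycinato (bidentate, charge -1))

Li[Ni(gly)2(NH3)(OH)]

Ligands: 1 ammine (NH3, neutral), 1 hydroxo (OH, -1), 2 glycinato (gly, -1). Ligand charge sum = -3.
Charge balance with lithium (+1) requires 1 complex ion per 1 lithium.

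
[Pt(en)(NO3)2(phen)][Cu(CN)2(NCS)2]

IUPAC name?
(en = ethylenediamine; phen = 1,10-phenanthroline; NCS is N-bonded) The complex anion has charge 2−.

(ethylenediamine)dinitrato(1,10-phenanthroline)platinum(IV) dicyanodiisothiocyanatocuprate(II)

The complex anion is given as 2−; its ligand charges sum to -4, so Cu = +2.
A 1:1 salt means the cation carries the equal and opposite charge, 2+.
Cation: ligand charges sum to -2; for the ion to be 2+, Pt = +4.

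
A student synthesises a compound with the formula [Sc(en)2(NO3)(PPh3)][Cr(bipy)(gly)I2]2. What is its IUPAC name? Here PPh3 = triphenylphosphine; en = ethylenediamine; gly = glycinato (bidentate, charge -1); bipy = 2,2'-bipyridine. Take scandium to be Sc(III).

bis(ethylenediamine)nitrato(triphenylphosphine)scandium(III) (2,2'-bipyridine)(glycinato)diiodochromate(II)

Sc is given as +3; the cation's ligand charges sum to -1, so the complex cation is 2+.
With 2 anions per cation, each anion must be 2/2 = 1−.
Anion: ligand charges sum to -3; for the ion to be 1−, Cr = +2.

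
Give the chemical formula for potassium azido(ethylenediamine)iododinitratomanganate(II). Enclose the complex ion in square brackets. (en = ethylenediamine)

K2[Mn(en)I(N3)(NO3)2]

Ligands: 1 ethylenediamine (en, neutral), 1 iodo (I, -1), 1 azido (N3, -1), 2 nitrato (NO3, -1). Ligand charge sum = -4.
With Mn in oxidation state +2, the complex ion is [Mn...]^2−.
Charge balance with potassium (+1) requires 1 complex ion per 2 potassium.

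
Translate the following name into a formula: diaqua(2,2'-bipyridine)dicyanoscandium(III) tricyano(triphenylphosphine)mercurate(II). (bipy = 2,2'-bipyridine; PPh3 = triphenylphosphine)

Cation [Sc…]: ligand charges -2, Sc(III) ⇒ ion charge 1+.
Anion [Hg…]: ligand charges -3, Hg(II) ⇒ ion charge 1−.
One 1+ cation balances one 1− anion.

[Sc(bipy)(CN)2(H2O)2][Hg(CN)3(PPh3)]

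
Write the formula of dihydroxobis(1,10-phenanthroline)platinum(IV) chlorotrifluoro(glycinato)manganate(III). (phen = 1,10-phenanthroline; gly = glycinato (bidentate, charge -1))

[Pt(OH)2(phen)2][MnClF3(gly)]

Cation [Pt…]: ligand charges -2, Pt(IV) ⇒ ion charge 2+.
Anion [Mn…]: ligand charges -5, Mn(III) ⇒ ion charge 2−.
One 2+ cation balances one 2− anion.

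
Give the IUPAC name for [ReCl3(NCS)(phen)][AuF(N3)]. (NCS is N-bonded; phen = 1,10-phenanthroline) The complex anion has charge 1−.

trichloroisothiocyanato(1,10-phenanthroline)rhenium(V) azidofluoroaurate(I)

Both ions are complex: the cation is named first with the plain metal name, the anion second with the -ate form; each ion's ligands are alphabetised independently.
The complex anion is given as 1−; its ligand charges sum to -2, so Au = +1.
A 1:1 salt means the cation carries the equal and opposite charge, 1+.
Cation: ligand charges sum to -4; for the ion to be 1+, Re = +5.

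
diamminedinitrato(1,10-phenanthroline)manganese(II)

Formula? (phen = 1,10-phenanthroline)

Ligands: 1 1,10-phenanthroline (phen, neutral), 2 nitrato (NO3, -1), 2 ammine (NH3, neutral). Ligand charge sum = -2.
With Mn in oxidation state +2, the complex ion is [Mn...].

[Mn(NH3)2(NO3)2(phen)]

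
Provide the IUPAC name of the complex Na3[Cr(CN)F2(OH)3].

The 3 sodium counter-ions carry a total charge of +3, so each complex ion is 3−.
Ligand charges: 1×cyano (-1 each), 3×hydroxo (-1 each), 2×fluoro (-1 each); total -6. So Cr + (-6) = 3−, giving Cr = +3.
Ligands are named alphabetically: cyano before fluoro before hydroxo.
The complex ion is anionic, so chromium takes the -ate form chromate(III).

sodium cyanodifluorotrihydroxochromate(III)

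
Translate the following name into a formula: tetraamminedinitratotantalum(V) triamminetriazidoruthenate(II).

[Ta(NH3)4(NO3)2][Ru(N3)3(NH3)3]3

Cation [Ta…]: ligand charges -2, Ta(V) ⇒ ion charge 3+.
Anion [Ru…]: ligand charges -3, Ru(II) ⇒ ion charge 1−.
One 3+ cation requires 3 of the 1− anion.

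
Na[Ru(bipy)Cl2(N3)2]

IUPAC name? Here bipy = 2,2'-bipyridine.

The 1 sodium counter-ion carries a total charge of +1, so each complex ion is 1−.
Ligand charges: 1×2,2'-bipyridine (neutral), 2×chloro (-1 each), 2×azido (-1 each); total -4. So Ru + (-4) = 1−, giving Ru = +3.
The complex ion is anionic, so ruthenium takes the -ate form ruthenate(III).

sodium diazido(2,2'-bipyridine)dichlororuthenate(III)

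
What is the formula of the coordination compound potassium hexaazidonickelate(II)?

K4[Ni(N3)6]

Ligands: 6 azido (N3, -1). Ligand charge sum = -6.
With Ni in oxidation state +2, the complex ion is [Ni...]^4−.
Charge balance with potassium (+1) requires 1 complex ion per 4 potassium.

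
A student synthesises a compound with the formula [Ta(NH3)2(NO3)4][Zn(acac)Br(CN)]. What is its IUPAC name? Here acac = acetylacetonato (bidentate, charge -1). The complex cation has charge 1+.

diamminetetranitratotantalum(V) (acetylacetonato)bromocyanozincate(II)

Both ions are complex: the cation is named first with the plain metal name, the anion second with the -ate form; each ion's ligands are alphabetised independently.
The complex cation is given as 1+; its ligand charges sum to -4, so Ta = +5.
A 1:1 salt means the anion carries the equal and opposite charge, 1−.
Anion: ligand charges sum to -3; for the ion to be 1−, Zn = +2.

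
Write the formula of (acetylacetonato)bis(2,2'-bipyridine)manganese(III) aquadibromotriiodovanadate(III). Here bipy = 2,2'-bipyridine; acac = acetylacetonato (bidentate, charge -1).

Cation [Mn…]: ligand charges -1, Mn(III) ⇒ ion charge 2+.
Anion [V…]: ligand charges -5, V(III) ⇒ ion charge 2−.

[Mn(acac)(bipy)2][VBr2(H2O)I3]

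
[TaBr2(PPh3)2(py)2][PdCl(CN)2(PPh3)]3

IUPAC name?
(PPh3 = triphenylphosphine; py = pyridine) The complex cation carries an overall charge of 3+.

The complex cation is given as 3+; its ligand charges sum to -2, so Ta = +5.
With 3 anions per cation, each anion must be 3/3 = 1−.
Anion: ligand charges sum to -3; for the ion to be 1−, Pd = +2.

dibromobis(pyridine)bis(triphenylphosphine)tantalum(V) chlorodicyano(triphenylphosphine)palladate(II)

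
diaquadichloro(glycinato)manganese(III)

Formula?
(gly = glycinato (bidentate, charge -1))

[MnCl2(gly)(H2O)2]

Ligands: 1 glycinato (gly, -1), 2 chloro (Cl, -1), 2 aqua (H2O, neutral). Ligand charge sum = -3.
With Mn in oxidation state +3, the complex ion is [Mn...].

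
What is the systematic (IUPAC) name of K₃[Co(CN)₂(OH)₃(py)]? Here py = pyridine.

The 3 potassium counter-ions carry a total charge of +3, so each complex ion is 3−.
Ligand charges: 2×cyano (-1 each), 1×pyridine (neutral), 3×hydroxo (-1 each); total -5. So Co + (-5) = 3−, giving Co = +2.
Ligands are named alphabetically: cyano before hydroxo before pyridine.
The complex ion is anionic, so cobalt takes the -ate form cobaltate(II).

potassium dicyanotrihydroxo(pyridine)cobaltate(II)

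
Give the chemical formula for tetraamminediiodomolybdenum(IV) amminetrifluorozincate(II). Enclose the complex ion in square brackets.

Cation [Mo…]: ligand charges -2, Mo(IV) ⇒ ion charge 2+.
Anion [Zn…]: ligand charges -3, Zn(II) ⇒ ion charge 1−.
One 2+ cation requires 2 of the 1− anion.

[MoI2(NH3)4][ZnF3(NH3)]2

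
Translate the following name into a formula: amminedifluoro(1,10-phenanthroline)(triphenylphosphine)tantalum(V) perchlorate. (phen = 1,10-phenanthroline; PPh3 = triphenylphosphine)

Ligands: 1 1,10-phenanthroline (phen, neutral), 1 ammine (NH3, neutral), 2 fluoro (F, -1), 1 triphenylphosphine (PPh3, neutral). Ligand charge sum = -2.
Charge balance with perchlorate (-1) requires 1 complex ion per 3 perchlorate.

[TaF2(NH3)(phen)(PPh3)](ClO4)3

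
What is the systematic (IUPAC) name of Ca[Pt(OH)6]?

calcium hexahydroxoplatinate(IV)

The 1 calcium counter-ion carries a total charge of +2, so each complex ion is 2−.
Ligand charges: 6×hydroxo (-1 each); total -6. So Pt + (-6) = 2−, giving Pt = +4.
The complex ion is anionic, so platinum takes the -ate form platinate(IV).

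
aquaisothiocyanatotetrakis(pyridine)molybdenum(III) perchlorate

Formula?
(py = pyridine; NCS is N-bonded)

Ligands: 4 pyridine (py, neutral), 1 isothiocyanato (NCS, -1), 1 aqua (H2O, neutral). Ligand charge sum = -1.
Charge balance with perchlorate (-1) requires 1 complex ion per 2 perchlorate.

[Mo(H2O)(NCS)(py)4](ClO4)2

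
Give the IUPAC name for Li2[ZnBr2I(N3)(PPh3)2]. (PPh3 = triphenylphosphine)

The 2 lithium counter-ions carry a total charge of +2, so each complex ion is 2−.
Ligand charges: 2×triphenylphosphine (neutral), 2×bromo (-1 each), 1×iodo (-1 each), 1×azido (-1 each); total -4. So Zn + (-4) = 2−, giving Zn = +2.
Ligands are named alphabetically: azido before bromo before iodo before triphenylphosphine.
The complex ion is anionic, so zinc takes the -ate form zincate(II).

lithium azidodibromoiodobis(triphenylphosphine)zincate(II)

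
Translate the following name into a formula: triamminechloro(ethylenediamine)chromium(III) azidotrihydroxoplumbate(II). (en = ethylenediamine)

[CrCl(en)(NH3)3][Pb(N3)(OH)3]

Cation [Cr…]: ligand charges -1, Cr(III) ⇒ ion charge 2+.
Anion [Pb…]: ligand charges -4, Pb(II) ⇒ ion charge 2−.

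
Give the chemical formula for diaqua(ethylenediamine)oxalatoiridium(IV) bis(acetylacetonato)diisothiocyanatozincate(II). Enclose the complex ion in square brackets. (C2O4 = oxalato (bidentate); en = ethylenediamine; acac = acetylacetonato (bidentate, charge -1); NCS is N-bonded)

[Ir(C2O4)(en)(H2O)2][Zn(acac)2(NCS)2]

Cation [Ir…]: ligand charges -2, Ir(IV) ⇒ ion charge 2+.
Anion [Zn…]: ligand charges -4, Zn(II) ⇒ ion charge 2−.
One 2+ cation balances one 2− anion.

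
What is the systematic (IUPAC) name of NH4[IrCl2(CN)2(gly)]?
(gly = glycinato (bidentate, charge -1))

The 1 ammonium counter-ion carries a total charge of +1, so each complex ion is 1−.
Ligand charges: 1×glycinato (-1 each), 2×chloro (-1 each), 2×cyano (-1 each); total -5. So Ir + (-5) = 1−, giving Ir = +4.
Ligands are named alphabetically: chloro before cyano before glycinato.
The complex ion is anionic, so iridium takes the -ate form iridate(IV).

ammonium dichlorodicyano(glycinato)iridate(IV)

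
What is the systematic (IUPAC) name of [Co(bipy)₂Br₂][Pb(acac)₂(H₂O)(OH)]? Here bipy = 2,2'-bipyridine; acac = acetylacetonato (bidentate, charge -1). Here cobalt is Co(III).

Co is given as +3; the cation's ligand charges sum to -2, so the complex cation is 1+.
A 1:1 salt means the anion carries the equal and opposite charge, 1−.
Anion: ligand charges sum to -3; for the ion to be 1−, Pb = +2.

bis(2,2'-bipyridine)dibromocobalt(III) bis(acetylacetonato)aquahydroxoplumbate(II)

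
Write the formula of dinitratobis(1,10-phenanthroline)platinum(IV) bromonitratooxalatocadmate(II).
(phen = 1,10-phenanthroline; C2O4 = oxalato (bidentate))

Cation [Pt…]: ligand charges -2, Pt(IV) ⇒ ion charge 2+.
Anion [Cd…]: ligand charges -4, Cd(II) ⇒ ion charge 2−.

[Pt(NO3)2(phen)2][CdBr(C2O4)(NO3)]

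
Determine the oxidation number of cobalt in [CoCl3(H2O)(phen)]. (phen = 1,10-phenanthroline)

+3

No counter-ion: the bracketed complex is neutral.
Ligand charges: 1×phen neutral; 1×H2O neutral; 3×Cl = -3; sum -3.
Co + (-3) = 0 ⇒ Co is +3.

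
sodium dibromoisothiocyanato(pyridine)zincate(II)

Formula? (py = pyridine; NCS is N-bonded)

Ligands: 1 pyridine (py, neutral), 2 bromo (Br, -1), 1 isothiocyanato (NCS, -1). Ligand charge sum = -3.
Charge balance with sodium (+1) requires 1 complex ion per 1 sodium.

Na[ZnBr2(NCS)(py)]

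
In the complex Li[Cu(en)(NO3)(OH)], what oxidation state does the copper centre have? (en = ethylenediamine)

+1

1 lithium outside the brackets (+1 each) → the complex ion is 1−.
Ligand charges: 1×en neutral; 1×NO3 = -1; 1×OH = -1; sum -2.
Cu + (-2) = 1− ⇒ Cu is +1.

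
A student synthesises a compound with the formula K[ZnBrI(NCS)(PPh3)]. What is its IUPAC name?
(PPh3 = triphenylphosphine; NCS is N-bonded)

potassium bromoiodoisothiocyanato(triphenylphosphine)zincate(II)

The 1 potassium counter-ion carries a total charge of +1, so each complex ion is 1−.
Ligand charges: 1×iodo (-1 each), 1×bromo (-1 each), 1×triphenylphosphine (neutral), 1×isothiocyanato (-1 each); total -3. So Zn + (-3) = 1−, giving Zn = +2.
Ligands are named alphabetically: bromo before iodo before isothiocyanato before triphenylphosphine.
The complex ion is anionic, so zinc takes the -ate form zincate(II).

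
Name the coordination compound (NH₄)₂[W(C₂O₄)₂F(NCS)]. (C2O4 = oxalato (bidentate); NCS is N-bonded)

The 2 ammonium counter-ions carry a total charge of +2, so each complex ion is 2−.
Ligand charges: 1×fluoro (-1 each), 2×oxalato (-2 each), 1×isothiocyanato (-1 each); total -6. So W + (-6) = 2−, giving W = +4.
The complex ion is anionic, so tungsten takes the -ate form tungstate(IV).

ammonium fluoroisothiocyanatodioxalatotungstate(IV)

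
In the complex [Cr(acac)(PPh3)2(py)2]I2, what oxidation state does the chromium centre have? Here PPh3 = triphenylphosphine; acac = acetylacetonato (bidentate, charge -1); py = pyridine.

+3

2 iodide outside the brackets (-1 each) → the complex ion is 2+.
Ligand charges: 2×PPh3 neutral; 1×acac = -1; 2×py neutral; sum -1.
Cr + (-1) = 2+ ⇒ Cr is +3.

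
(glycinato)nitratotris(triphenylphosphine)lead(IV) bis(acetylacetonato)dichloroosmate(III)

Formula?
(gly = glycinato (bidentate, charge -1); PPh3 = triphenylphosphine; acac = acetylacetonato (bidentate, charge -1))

Cation [Pb…]: ligand charges -2, Pb(IV) ⇒ ion charge 2+.
Anion [Os…]: ligand charges -4, Os(III) ⇒ ion charge 1−.

[Pb(gly)(NO3)(PPh3)3][Os(acac)2Cl2]2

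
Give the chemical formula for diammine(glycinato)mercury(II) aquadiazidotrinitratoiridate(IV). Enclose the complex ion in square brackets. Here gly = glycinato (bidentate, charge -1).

[Hg(gly)(NH3)2][Ir(H2O)(N3)2(NO3)3]

Cation [Hg…]: ligand charges -1, Hg(II) ⇒ ion charge 1+.
Anion [Ir…]: ligand charges -5, Ir(IV) ⇒ ion charge 1−.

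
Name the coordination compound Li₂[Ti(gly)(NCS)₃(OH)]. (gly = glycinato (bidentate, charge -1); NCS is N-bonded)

lithium (glycinato)hydroxotriisothiocyanatotitanate(III)

The 2 lithium counter-ions carry a total charge of +2, so each complex ion is 2−.
Ligand charges: 1×hydroxo (-1 each), 1×glycinato (-1 each), 3×isothiocyanato (-1 each); total -5. So Ti + (-5) = 2−, giving Ti = +3.
Ligands are named alphabetically: glycinato before hydroxo before isothiocyanato.
The complex ion is anionic, so titanium takes the -ate form titanate(III).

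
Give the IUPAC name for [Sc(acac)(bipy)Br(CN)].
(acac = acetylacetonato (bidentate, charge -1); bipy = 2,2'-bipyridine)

There is no counter-ion, so the complex is neutral overall.
Ligand charges: 1×acetylacetonato (-1 each), 1×2,2'-bipyridine (neutral), 1×cyano (-1 each), 1×bromo (-1 each); total -3. So Sc + (-3) = 0, giving Sc = +3.
Ligands are named alphabetically: acetylacetonato before bipyridine before bromo before cyano.

(acetylacetonato)(2,2'-bipyridine)bromocyanoscandium(III)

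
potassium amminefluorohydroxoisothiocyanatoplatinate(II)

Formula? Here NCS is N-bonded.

Ligands: 1 ammine (NH3, neutral), 1 hydroxo (OH, -1), 1 fluoro (F, -1), 1 isothiocyanato (NCS, -1). Ligand charge sum = -3.
With Pt in oxidation state +2, the complex ion is [Pt...]^1−.
Charge balance with potassium (+1) requires 1 complex ion per 1 potassium.

K[PtF(NCS)(NH3)(OH)]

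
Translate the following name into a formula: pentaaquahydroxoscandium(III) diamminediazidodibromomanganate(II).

[Sc(H2O)5(OH)][MnBr2(N3)2(NH3)2]

Cation [Sc…]: ligand charges -1, Sc(III) ⇒ ion charge 2+.
Anion [Mn…]: ligand charges -4, Mn(II) ⇒ ion charge 2−.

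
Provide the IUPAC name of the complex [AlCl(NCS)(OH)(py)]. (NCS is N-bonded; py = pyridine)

chlorohydroxoisothiocyanato(pyridine)aluminium(III)

There is no counter-ion, so the complex is neutral overall.
Ligand charges: 1×isothiocyanato (-1 each), 1×pyridine (neutral), 1×chloro (-1 each), 1×hydroxo (-1 each); total -3. So Al + (-3) = 0, giving Al = +3.
Ligands are named alphabetically: chloro before hydroxo before isothiocyanato before pyridine.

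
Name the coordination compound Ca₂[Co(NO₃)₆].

The 2 calcium counter-ions carry a total charge of +4, so each complex ion is 4−.
Ligand charges: 6×nitrato (-1 each); total -6. So Co + (-6) = 4−, giving Co = +2.
The complex ion is anionic, so cobalt takes the -ate form cobaltate(II).

calcium hexanitratocobaltate(II)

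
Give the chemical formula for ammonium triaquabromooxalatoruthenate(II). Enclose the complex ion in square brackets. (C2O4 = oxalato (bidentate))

NH4[RuBr(C2O4)(H2O)3]

Ligands: 1 bromo (Br, -1), 1 oxalato (C2O4, -2), 3 aqua (H2O, neutral). Ligand charge sum = -3.
With Ru in oxidation state +2, the complex ion is [Ru...]^1−.
Charge balance with ammonium (+1) requires 1 complex ion per 1 ammonium.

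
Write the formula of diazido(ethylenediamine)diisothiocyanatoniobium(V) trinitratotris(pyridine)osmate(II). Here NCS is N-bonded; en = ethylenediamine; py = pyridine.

Cation [Nb…]: ligand charges -4, Nb(V) ⇒ ion charge 1+.
Anion [Os…]: ligand charges -3, Os(II) ⇒ ion charge 1−.

[Nb(en)(N3)2(NCS)2][Os(NO3)3(py)3]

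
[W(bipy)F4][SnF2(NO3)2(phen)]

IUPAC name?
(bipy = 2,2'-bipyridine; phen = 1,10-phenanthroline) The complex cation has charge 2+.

(2,2'-bipyridine)tetrafluorotungsten(VI) difluorodinitrato(1,10-phenanthroline)stannate(II)

The complex cation is given as 2+; its ligand charges sum to -4, so W = +6.
A 1:1 salt means the anion carries the equal and opposite charge, 2−.
Anion: ligand charges sum to -4; for the ion to be 2−, Sn = +2.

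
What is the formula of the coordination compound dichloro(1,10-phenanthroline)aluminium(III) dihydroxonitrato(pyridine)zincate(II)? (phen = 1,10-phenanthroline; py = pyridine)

[AlCl2(phen)][Zn(NO3)(OH)2(py)]

Cation [Al…]: ligand charges -2, Al(III) ⇒ ion charge 1+.
Anion [Zn…]: ligand charges -3, Zn(II) ⇒ ion charge 1−.
One 1+ cation balances one 1− anion.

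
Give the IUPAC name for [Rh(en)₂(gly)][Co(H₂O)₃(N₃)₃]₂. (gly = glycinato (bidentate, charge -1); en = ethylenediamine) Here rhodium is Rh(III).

bis(ethylenediamine)(glycinato)rhodium(III) triaquatriazidocobaltate(II)

Both ions are complex: the cation is named first with the plain metal name, the anion second with the -ate form; each ion's ligands are alphabetised independently.
Rh is given as +3; the cation's ligand charges sum to -1, so the complex cation is 2+.
With 2 anions per cation, each anion must be 2/2 = 1−.
Anion: ligand charges sum to -3; for the ion to be 1−, Co = +2.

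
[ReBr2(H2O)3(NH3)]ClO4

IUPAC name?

The 1 perchlorate counter-ion carries a total charge of -1, so each complex ion is 1+.
Ligand charges: 2×bromo (-1 each), 1×ammine (neutral), 3×aqua (neutral); total -2. So Re + (-2) = 1+, giving Re = +3.
Ligands are named alphabetically: ammine before aqua before bromo.

amminetriaquadibromorhenium(III) perchlorate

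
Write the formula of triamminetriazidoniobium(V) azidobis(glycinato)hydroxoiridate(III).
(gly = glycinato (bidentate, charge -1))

Cation [Nb…]: ligand charges -3, Nb(V) ⇒ ion charge 2+.
Anion [Ir…]: ligand charges -4, Ir(III) ⇒ ion charge 1−.

[Nb(N3)3(NH3)3][Ir(gly)2(N3)(OH)]2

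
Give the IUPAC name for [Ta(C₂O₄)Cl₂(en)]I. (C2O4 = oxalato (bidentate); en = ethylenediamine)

dichloro(ethylenediamine)oxalatotantalum(V) iodide

The 1 iodide counter-ion carries a total charge of -1, so each complex ion is 1+.
Ligand charges: 1×oxalato (-2 each), 2×chloro (-1 each), 1×ethylenediamine (neutral); total -4. So Ta + (-4) = 1+, giving Ta = +5.
Ligands are named alphabetically: chloro before ethylenediamine before oxalato.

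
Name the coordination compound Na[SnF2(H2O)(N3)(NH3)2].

The 1 sodium counter-ion carries a total charge of +1, so each complex ion is 1−.
Ligand charges: 2×fluoro (-1 each), 1×azido (-1 each), 2×ammine (neutral), 1×aqua (neutral); total -3. So Sn + (-3) = 1−, giving Sn = +2.
The complex ion is anionic, so tin takes the -ate form stannate(II).

sodium diammineaquaazidodifluorostannate(II)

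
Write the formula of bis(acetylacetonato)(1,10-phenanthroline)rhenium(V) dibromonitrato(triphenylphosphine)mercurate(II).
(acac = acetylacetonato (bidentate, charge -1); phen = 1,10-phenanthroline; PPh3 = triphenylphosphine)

[Re(acac)2(phen)][HgBr2(NO3)(PPh3)]3

Cation [Re…]: ligand charges -2, Re(V) ⇒ ion charge 3+.
Anion [Hg…]: ligand charges -3, Hg(II) ⇒ ion charge 1−.
One 3+ cation requires 3 of the 1− anion.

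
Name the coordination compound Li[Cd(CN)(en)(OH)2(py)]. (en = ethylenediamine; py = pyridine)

The 1 lithium counter-ion carries a total charge of +1, so each complex ion is 1−.
Ligand charges: 1×ethylenediamine (neutral), 1×cyano (-1 each), 2×hydroxo (-1 each), 1×pyridine (neutral); total -3. So Cd + (-3) = 1−, giving Cd = +2.
Ligands are named alphabetically: cyano before ethylenediamine before hydroxo before pyridine.
The complex ion is anionic, so cadmium takes the -ate form cadmate(II).

lithium cyano(ethylenediamine)dihydroxo(pyridine)cadmate(II)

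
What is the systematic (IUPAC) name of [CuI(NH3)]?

There is no counter-ion, so the complex is neutral overall.
Ligand charges: 1×ammine (neutral), 1×iodo (-1 each); total -1. So Cu + (-1) = 0, giving Cu = +1.
Ligands are named alphabetically: ammine before iodo.

ammineiodocopper(I)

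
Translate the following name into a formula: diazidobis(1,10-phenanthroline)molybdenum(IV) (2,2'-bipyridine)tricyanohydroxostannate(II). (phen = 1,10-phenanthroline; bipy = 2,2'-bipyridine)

[Mo(N3)2(phen)2][Sn(bipy)(CN)3(OH)]

Cation [Mo…]: ligand charges -2, Mo(IV) ⇒ ion charge 2+.
Anion [Sn…]: ligand charges -4, Sn(II) ⇒ ion charge 2−.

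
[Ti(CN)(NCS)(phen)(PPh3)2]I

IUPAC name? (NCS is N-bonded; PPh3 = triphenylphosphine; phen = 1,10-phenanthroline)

cyanoisothiocyanato(1,10-phenanthroline)bis(triphenylphosphine)titanium(III) iodide

The 1 iodide counter-ion carries a total charge of -1, so each complex ion is 1+.
Ligand charges: 1×isothiocyanato (-1 each), 1×cyano (-1 each), 2×triphenylphosphine (neutral), 1×1,10-phenanthroline (neutral); total -2. So Ti + (-2) = 1+, giving Ti = +3.
Ligands are named alphabetically: cyano before isothiocyanato before phenanthroline before triphenylphosphine.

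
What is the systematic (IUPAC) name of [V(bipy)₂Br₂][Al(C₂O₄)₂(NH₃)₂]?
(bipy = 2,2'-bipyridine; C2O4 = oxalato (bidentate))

bis(2,2'-bipyridine)dibromovanadium(III) diamminedioxalatoaluminate(III)

Aluminium is always +3 in its complexes; the anion's ligand charges sum to -4, so the complex anion is 1−.
A 1:1 salt means the cation carries the equal and opposite charge, 1+.
Cation: ligand charges sum to -2; for the ion to be 1+, V = +3.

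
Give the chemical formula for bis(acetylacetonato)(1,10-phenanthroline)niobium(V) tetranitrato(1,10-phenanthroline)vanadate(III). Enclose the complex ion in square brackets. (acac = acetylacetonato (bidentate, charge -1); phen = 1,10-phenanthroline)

[Nb(acac)2(phen)][V(NO3)4(phen)]3

Cation [Nb…]: ligand charges -2, Nb(V) ⇒ ion charge 3+.
Anion [V…]: ligand charges -4, V(III) ⇒ ion charge 1−.
One 3+ cation requires 3 of the 1− anion.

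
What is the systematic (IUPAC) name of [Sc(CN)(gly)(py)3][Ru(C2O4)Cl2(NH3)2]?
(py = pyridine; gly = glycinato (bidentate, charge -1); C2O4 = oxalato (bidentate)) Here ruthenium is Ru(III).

cyano(glycinato)tris(pyridine)scandium(III) diamminedichlorooxalatoruthenate(III)

Both ions are complex: the cation is named first with the plain metal name, the anion second with the -ate form; each ion's ligands are alphabetised independently.
Ru is given as +3; the anion's ligand charges sum to -4, so the complex anion is 1−.
A 1:1 salt means the cation carries the equal and opposite charge, 1+.
Cation: ligand charges sum to -2; for the ion to be 1+, Sc = +3.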